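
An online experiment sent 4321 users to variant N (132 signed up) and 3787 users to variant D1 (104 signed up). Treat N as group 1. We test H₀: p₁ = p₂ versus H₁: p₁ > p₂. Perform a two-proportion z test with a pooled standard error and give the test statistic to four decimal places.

p̂₁ = 132/4321 = 0.030548, p̂₂ = 104/3787 = 0.027462.
Pooled p̂ = (132+104)/(4321+3787) = 236/8108 = 0.029107.
SE = √(0.0282598 × 0.000495489) = 0.003742.
z = (0.030548 − 0.027462)/0.003742 = 0.003086/0.003742 = 0.8247.
p-value = P(Z > 0.825) ≈ 0.2048.

z = 0.8247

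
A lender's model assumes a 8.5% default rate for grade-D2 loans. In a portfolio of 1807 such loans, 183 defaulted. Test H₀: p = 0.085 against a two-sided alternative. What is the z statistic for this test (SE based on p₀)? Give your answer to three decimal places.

z = 2.480

p̂ = 183/1807 ≈ 0.10127.
SE = √(p₀(1−p₀)/n) = √(0.077775/1807) = 0.00656.
z = (0.10127 − 0.085)/0.00656 = 0.01627/0.00656 = 2.480.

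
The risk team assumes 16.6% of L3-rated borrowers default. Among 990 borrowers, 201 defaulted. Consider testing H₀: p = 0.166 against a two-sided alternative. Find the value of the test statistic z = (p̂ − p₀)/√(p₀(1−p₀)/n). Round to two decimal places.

z = 3.13

p̂ = 201/990 ≈ 0.20303.
Under H₀, SE = √(0.166·0.834/990) = √(0.000139842) = 0.01183.
z = (0.20303 − 0.166)/0.01183 = 0.03703/0.01183 = 3.13.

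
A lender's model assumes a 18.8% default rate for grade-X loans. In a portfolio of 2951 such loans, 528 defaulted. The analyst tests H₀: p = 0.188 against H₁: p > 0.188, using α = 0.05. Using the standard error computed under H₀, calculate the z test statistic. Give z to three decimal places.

z = -1.262

p̂ = 528/2951 = 0.178922.
Under H₀, SE = √(0.188·0.812/2951) = √(5.17303e-05) = 0.007192.
z = (0.178922 − 0.188)/0.007192 = -0.009078/0.007192 = -1.262.
p-value = P(Z > -1.262) ≈ 0.8965; since p > α = 0.05, fail to reject H₀.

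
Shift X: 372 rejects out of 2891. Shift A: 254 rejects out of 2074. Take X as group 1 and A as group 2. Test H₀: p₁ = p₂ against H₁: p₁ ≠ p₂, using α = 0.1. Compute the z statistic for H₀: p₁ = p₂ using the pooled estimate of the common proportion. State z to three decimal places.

z = 0.650

p̂₁ = 372/2891 ≈ 0.12868, p̂₂ = 254/2074 ≈ 0.12247.
Pooled p̂ = (372+254)/(2891+2074) = 626/4965 = 0.12608.
SE = √(p̂(1−p̂)(1/n₁+1/n₂)) = √(0.12608·0.87392·0.000828061) = √(9.12405e-05) = 0.00955.
z = (0.12868 − 0.12247)/0.00955 = 0.00621/0.00955 = 0.650.
p-value = 2·P(Z > 0.650) ≈ 0.5158; since p > α = 0.1, fail to reject H₀.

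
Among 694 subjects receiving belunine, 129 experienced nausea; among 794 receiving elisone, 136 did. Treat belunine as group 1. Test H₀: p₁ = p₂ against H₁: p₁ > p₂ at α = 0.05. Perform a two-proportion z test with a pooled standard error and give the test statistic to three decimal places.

z = 0.734

p̂₁ = 129/694 ≈ 0.18588, p̂₂ = 136/794 ≈ 0.17128.
Pooled p̂ = (129+136)/(694+794) = 265/1488 = 0.17809.
SE = √(p̂(1−p̂)(1/n₁+1/n₂)) = √(0.17809·0.82191·0.00270037) = √(0.000395266) = 0.01988.
z = (0.18588 − 0.17128)/0.01988 = 0.01460/0.01988 = 0.734.
p-value = P(Z > 0.734) ≈ 0.2315, so at α = 0.05 we fail to reject H₀.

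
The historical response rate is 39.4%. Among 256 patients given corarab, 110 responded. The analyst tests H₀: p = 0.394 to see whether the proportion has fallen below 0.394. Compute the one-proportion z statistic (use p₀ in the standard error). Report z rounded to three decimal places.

p̂ = 110/256 ≈ 0.42969.
SE = √(p₀(1−p₀)/n) = √(0.23876/256) = 0.03054.
z = (0.42969 − 0.394)/0.03054 = 0.03569/0.03054 = 1.169.
p-value = P(Z < 1.169) ≈ 0.8787.

z = 1.169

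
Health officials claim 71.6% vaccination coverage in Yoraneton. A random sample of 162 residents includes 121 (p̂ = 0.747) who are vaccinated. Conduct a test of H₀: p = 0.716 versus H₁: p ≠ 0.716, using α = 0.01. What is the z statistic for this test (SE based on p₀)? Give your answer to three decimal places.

p̂ = 121/162 ≈ 0.746914.
Standard error under H₀: √(0.716×0.284/162) = 0.035429.
z = (0.746914 − 0.716)/0.035429 = 0.030914/0.035429 = 0.873.
p-value = 2·P(Z > 0.873) ≈ 0.3829; since p > α = 0.01, fail to reject H₀.

z = 0.873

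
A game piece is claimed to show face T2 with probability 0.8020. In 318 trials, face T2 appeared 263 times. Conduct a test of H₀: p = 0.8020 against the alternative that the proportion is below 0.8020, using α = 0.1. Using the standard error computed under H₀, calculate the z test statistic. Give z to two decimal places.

z = 1.12

p̂ = 263/318 ≈ 0.8270.
SE = √(p₀(1−p₀)/n) = √(0.1588/318) = 0.0223.
z = (0.8270 − 0.802)/0.0223 = 0.0250/0.0223 = 1.12.
p-value = P(Z < 1.121) ≈ 0.8688. With α = 0.1, fail to reject H₀.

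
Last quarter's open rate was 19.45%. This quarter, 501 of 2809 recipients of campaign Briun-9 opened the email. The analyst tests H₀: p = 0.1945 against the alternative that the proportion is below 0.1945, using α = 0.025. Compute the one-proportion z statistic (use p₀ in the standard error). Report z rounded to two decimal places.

p̂ = 501/2809 = 0.17836.
Standard error under H₀: √(0.1945×0.8055/2809) = 0.00747.
z = (0.17836 − 0.1945)/0.00747 = -0.01614/0.00747 = -2.16.
p-value = P(Z < -2.162) ≈ 0.0153. With α = 0.025, reject H₀.

z = -2.16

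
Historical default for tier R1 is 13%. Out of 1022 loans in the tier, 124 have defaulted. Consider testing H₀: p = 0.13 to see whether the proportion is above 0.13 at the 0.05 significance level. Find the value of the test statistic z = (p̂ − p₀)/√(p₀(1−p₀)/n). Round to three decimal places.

z = -0.824

p̂ = 124/1022 ≈ 0.12133.
Under H₀, SE = √(0.13·0.87/1022) = √(0.000110665) = 0.01052.
z = (0.12133 − 0.13)/0.01052 = -0.00867/0.01052 = -0.824.
p-value = P(Z > -0.824) ≈ 0.7951; since p > α = 0.05, fail to reject H₀.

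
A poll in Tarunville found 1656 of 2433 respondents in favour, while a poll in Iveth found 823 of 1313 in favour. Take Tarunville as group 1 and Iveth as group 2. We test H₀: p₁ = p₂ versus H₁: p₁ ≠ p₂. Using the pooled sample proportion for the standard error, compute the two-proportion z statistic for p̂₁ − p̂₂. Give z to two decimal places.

z = 3.32

p̂₁ = 1656/2433 = 0.6806, p̂₂ = 823/1313 = 0.6268.
Pooled p̂ = (1656+823)/(2433+1313) = 2479/3746 = 0.6618.
SE = √(0.22383 × 0.00117263) = 0.0162.
z = (0.6806 − 0.6268)/0.0162 = 0.0538/0.0162 = 3.32.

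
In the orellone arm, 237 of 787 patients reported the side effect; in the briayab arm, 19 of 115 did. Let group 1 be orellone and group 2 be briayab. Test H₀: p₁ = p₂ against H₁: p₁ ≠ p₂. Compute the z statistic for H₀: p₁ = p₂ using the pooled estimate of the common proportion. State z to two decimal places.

z = 3.02

p̂₁ = 237/787 ≈ 0.3011, p̂₂ = 19/115 ≈ 0.1652.
Pooled p̂ = (237+19)/(787+115) = 256/902 = 0.2838.
SE = √(p̂(1−p̂)(1/n₁+1/n₂)) = √(0.2838·0.7162·0.0099663) = √(0.00202579) = 0.0450.
z = (0.3011 − 0.1652)/0.0450 = 0.1359/0.0450 = 3.02.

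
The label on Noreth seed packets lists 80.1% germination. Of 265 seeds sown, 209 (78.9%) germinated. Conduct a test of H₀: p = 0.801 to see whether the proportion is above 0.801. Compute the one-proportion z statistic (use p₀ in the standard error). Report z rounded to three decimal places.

p̂ = 209/265 = 0.78868.
Standard error under H₀: √(0.801×0.199/265) = 0.02453.
z = (0.78868 − 0.801)/0.02453 = -0.01232/0.02453 = -0.502.

z = -0.502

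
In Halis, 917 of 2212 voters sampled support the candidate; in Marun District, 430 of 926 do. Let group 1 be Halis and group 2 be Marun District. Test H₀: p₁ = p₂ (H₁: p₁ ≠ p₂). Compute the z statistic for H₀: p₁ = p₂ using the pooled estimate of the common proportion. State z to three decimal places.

p̂₁ = 917/2212 = 0.41456, p̂₂ = 430/926 = 0.46436.
Pooled p̂ = (917+430)/(2212+926) = 1347/3138 = 0.42925.
SE = √(p̂(1−p̂)(1/n₁+1/n₂)) = √(0.42925·0.57075·0.00153199) = √(0.000375331) = 0.01937.
z = (0.41456 − 0.46436)/0.01937 = -0.04980/0.01937 = -2.571.

z = -2.571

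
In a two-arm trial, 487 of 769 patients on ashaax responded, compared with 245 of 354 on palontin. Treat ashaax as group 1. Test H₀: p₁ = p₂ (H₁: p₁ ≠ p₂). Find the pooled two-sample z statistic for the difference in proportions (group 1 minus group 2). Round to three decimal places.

z = -1.922

p̂₁ = 487/769 = 0.63329, p̂₂ = 245/354 = 0.69209.
Pooled p̂ = (487+245)/(769+354) = 732/1123 = 0.65183.
SE = √(p̂(1−p̂)(1/n₁+1/n₂)) = √(0.65183·0.34817·0.00412525) = √(0.000936221) = 0.03060.
z = (0.63329 − 0.69209)/0.03060 = -0.05880/0.03060 = -1.922.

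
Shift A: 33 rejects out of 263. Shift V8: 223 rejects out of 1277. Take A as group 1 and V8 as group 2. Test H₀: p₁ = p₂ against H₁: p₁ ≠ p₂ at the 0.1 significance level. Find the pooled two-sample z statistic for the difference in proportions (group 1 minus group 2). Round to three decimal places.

z = -1.950

p̂₁ = 33/263 ≈ 0.12548, p̂₂ = 223/1277 ≈ 0.17463.
Pooled p̂ = (33+223)/(263+1277) = 256/1540 = 0.16623.
SE = √(0.1386 × 0.00458537) = 0.02521.
z = (0.12548 − 0.17463)/0.02521 = -0.04915/0.02521 = -1.950.
p-value = 2·P(Z > 1.950) ≈ 0.0512. With α = 0.1, reject H₀.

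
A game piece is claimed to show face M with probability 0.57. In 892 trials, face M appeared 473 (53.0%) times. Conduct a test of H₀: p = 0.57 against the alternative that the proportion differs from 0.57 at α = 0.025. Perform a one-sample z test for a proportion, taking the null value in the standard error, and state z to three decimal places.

z = -2.397

p̂ = 473/892 = 0.530269.
Standard error under H₀: √(0.57×0.43/892) = 0.016576.
z = (0.530269 − 0.57)/0.016576 = -0.039731/0.016576 = -2.397.
p-value = 2·P(Z > 2.397) ≈ 0.0165. With α = 0.025, reject H₀.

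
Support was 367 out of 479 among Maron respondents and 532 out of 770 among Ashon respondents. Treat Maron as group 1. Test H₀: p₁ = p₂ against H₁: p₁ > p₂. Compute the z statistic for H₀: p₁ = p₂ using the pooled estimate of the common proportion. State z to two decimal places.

z = 2.88

p̂₁ = 367/479 = 0.76618, p̂₂ = 532/770 = 0.69091.
Pooled p̂ = (367+532)/(479+770) = 899/1249 = 0.71978.
SE = √(p̂(1−p̂)(1/n₁+1/n₂)) = √(0.71978·0.28022·0.00338638) = √(0.000683029) = 0.02613.
z = (0.76618 − 0.69091)/0.02613 = 0.07527/0.02613 = 2.88.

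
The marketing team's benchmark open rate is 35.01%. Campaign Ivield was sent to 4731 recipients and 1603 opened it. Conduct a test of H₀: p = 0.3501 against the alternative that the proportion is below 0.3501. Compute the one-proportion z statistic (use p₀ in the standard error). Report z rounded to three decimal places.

z = -1.625

p̂ = 1603/4731 ≈ 0.338829.
SE = √(p₀(1−p₀)/n) = √(0.22753/4731) = 0.006935.
z = (0.338829 − 0.3501)/0.006935 = -0.011271/0.006935 = -1.625.
p-value = P(Z < -1.625) ≈ 0.0521.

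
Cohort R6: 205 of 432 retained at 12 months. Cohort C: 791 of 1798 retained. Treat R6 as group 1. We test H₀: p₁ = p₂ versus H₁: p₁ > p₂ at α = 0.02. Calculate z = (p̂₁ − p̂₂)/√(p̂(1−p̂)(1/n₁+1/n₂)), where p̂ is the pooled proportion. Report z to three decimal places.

p̂₁ = 205/432 ≈ 0.47454, p̂₂ = 791/1798 ≈ 0.43993.
Pooled p̂ = (205+791)/(432+1798) = 996/2230 = 0.44664.
SE = √(p̂(1−p̂)(1/n₁+1/n₂)) = √(0.44664·0.55336·0.00287099) = √(0.000709572) = 0.02664.
z = (0.47454 − 0.43993)/0.02664 = 0.03461/0.02664 = 1.299.
p-value = P(Z > 1.299) ≈ 0.0970; since p > α = 0.02, fail to reject H₀.

z = 1.299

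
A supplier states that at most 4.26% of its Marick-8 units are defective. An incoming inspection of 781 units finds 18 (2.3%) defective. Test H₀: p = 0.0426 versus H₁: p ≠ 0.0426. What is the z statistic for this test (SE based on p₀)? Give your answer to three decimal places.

p̂ = 18/781 = 0.023047.
Under H₀, SE = √(0.0426·0.9574/781) = √(5.22218e-05) = 0.007226.
z = (0.023047 − 0.0426)/0.007226 = -0.019553/0.007226 = -2.706.
Two-sided p-value ≈ 2·Φ(−2.706) = 0.0068.

z = -2.706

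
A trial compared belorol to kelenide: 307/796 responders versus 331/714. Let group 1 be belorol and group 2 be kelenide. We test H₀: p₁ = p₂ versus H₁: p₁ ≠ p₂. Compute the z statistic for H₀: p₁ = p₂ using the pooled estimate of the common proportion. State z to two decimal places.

p̂₁ = 307/796 = 0.38568, p̂₂ = 331/714 = 0.46359.
Pooled p̂ = (307+331)/(796+714) = 638/1510 = 0.42252.
SE = √(p̂(1−p̂)(1/n₁+1/n₂)) = √(0.42252·0.57748·0.00265684) = √(0.00064826) = 0.02546.
z = (0.38568 − 0.46359)/0.02546 = -0.07791/0.02546 = -3.06.
p-value = 2·P(Z > 3.060) ≈ 0.0022.

z = -3.06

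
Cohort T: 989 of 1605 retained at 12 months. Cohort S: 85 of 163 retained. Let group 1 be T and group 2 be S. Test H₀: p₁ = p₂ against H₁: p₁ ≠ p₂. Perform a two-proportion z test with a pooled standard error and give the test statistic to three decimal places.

z = 2.360

p̂₁ = 989/1605 = 0.61620, p̂₂ = 85/163 = 0.52147.
Pooled p̂ = (989+85)/(1605+163) = 1074/1768 = 0.60747.
SE = √(0.238451 × 0.00675802) = 0.04014.
z = (0.61620 − 0.52147)/0.04014 = 0.09473/0.04014 = 2.360.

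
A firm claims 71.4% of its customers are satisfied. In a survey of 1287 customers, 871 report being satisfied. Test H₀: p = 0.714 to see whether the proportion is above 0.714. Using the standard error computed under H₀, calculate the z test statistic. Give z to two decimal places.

p̂ = 871/1287 ≈ 0.676768.
SE = √(p₀(1−p₀)/n) = √(0.2042/1287) = 0.012596.
z = (0.676768 − 0.714)/0.012596 = -0.037232/0.012596 = -2.96.

z = -2.96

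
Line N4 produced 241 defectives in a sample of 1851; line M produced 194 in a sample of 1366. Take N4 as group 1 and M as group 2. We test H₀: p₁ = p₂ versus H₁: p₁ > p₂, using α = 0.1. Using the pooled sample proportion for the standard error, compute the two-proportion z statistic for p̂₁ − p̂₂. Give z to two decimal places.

z = -0.97

p̂₁ = 241/1851 = 0.1302, p̂₂ = 194/1366 = 0.1420.
Pooled p̂ = (241+194)/(1851+1366) = 435/3217 = 0.1352.
SE = √(p̂(1−p̂)(1/n₁+1/n₂)) = √(0.1352·0.8648·0.00127231) = √(0.000148778) = 0.0122.
z = (0.1302 − 0.1420)/0.0122 = -0.0118/0.0122 = -0.97.
p-value = P(Z > -0.969) ≈ 0.8338, so at α = 0.1 we fail to reject H₀.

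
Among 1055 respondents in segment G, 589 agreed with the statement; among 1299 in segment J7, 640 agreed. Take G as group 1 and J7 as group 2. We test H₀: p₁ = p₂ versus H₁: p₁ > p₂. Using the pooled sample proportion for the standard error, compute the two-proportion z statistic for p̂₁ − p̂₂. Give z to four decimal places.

z = 3.1691

p̂₁ = 589/1055 ≈ 0.558294, p̂₂ = 640/1299 ≈ 0.492687.
Pooled p̂ = (589+640)/(1055+1299) = 1229/2354 = 0.522090.
SE = √(0.249512 × 0.00171769) = 0.020702.
z = (0.558294 − 0.492687)/0.020702 = 0.065607/0.020702 = 3.1691.
p-value = P(Z > 3.169) ≈ 0.0008.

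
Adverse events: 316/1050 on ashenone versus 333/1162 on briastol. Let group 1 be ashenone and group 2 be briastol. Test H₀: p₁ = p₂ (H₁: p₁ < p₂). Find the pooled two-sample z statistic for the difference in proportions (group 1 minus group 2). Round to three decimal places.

z = 0.742

p̂₁ = 316/1050 ≈ 0.30095, p̂₂ = 333/1162 ≈ 0.28657.
Pooled p̂ = (316+333)/(1050+1162) = 649/2212 = 0.29340.
SE = √(0.207316 × 0.00181297) = 0.01939.
z = (0.30095 − 0.28657)/0.01939 = 0.01438/0.01939 = 0.742.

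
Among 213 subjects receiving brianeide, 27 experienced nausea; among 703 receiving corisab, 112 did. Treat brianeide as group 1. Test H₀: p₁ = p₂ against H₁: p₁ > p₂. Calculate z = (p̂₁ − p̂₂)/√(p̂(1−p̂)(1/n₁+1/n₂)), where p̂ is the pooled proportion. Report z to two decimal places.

z = -1.16

p̂₁ = 27/213 ≈ 0.1268, p̂₂ = 112/703 ≈ 0.1593.
Pooled p̂ = (27+112)/(213+703) = 139/916 = 0.1517.
SE = √(p̂(1−p̂)(1/n₁+1/n₂)) = √(0.1517·0.8483·0.00611731) = √(0.000787418) = 0.0281.
z = (0.1268 − 0.1593)/0.0281 = -0.0325/0.0281 = -1.16.
p-value = P(Z > -1.160) ≈ 0.8770.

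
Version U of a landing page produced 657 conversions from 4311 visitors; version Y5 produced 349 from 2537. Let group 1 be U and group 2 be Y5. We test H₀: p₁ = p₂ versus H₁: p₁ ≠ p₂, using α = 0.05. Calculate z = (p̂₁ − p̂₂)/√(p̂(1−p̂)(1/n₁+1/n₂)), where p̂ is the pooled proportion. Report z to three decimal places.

z = 1.675

p̂₁ = 657/4311 ≈ 0.15240, p̂₂ = 349/2537 ≈ 0.13756.
Pooled p̂ = (657+349)/(4311+2537) = 1006/6848 = 0.14690.
SE = √(p̂(1−p̂)(1/n₁+1/n₂)) = √(0.14690·0.85310·0.000626131) = √(7.84689e-05) = 0.00886.
z = (0.15240 − 0.13756)/0.00886 = 0.01484/0.00886 = 1.675.
Two-sided p-value ≈ 2·Φ(−1.675) = 0.0940; since p > α = 0.05, fail to reject H₀.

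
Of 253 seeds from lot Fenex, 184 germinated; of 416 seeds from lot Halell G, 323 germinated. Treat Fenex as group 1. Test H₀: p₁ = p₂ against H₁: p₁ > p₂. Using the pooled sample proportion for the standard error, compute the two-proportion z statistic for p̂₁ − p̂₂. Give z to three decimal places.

p̂₁ = 184/253 = 0.72727, p̂₂ = 323/416 = 0.77644.
Pooled p̂ = (184+323)/(253+416) = 507/669 = 0.75785.
SE = √(p̂(1−p̂)(1/n₁+1/n₂)) = √(0.75785·0.24215·0.00635642) = √(0.0011665) = 0.03415.
z = (0.72727 − 0.77644)/0.03415 = -0.04917/0.03415 = -1.440.

z = -1.440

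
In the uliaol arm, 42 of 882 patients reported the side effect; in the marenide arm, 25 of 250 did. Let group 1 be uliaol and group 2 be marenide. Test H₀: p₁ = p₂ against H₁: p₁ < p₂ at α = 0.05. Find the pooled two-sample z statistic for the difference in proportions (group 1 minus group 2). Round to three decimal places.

z = -3.098

p̂₁ = 42/882 = 0.04762, p̂₂ = 25/250 = 0.10000.
Pooled p̂ = (42+25)/(882+250) = 67/1132 = 0.05919.
SE = √(0.0556841 × 0.00513379) = 0.01691.
z = (0.04762 − 0.10000)/0.01691 = -0.05238/0.01691 = -3.098.
p-value = P(Z < -3.098) ≈ 0.0010, so at α = 0.05 we reject H₀.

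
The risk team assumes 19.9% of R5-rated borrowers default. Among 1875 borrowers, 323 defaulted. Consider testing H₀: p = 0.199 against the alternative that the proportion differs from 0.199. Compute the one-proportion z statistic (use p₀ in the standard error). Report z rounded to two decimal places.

z = -2.90

p̂ = 323/1875 = 0.1723.
SE = √(p₀(1−p₀)/n) = √(0.1594/1875) = 0.0092.
z = (0.1723 − 0.199)/0.0092 = -0.0267/0.0092 = -2.90.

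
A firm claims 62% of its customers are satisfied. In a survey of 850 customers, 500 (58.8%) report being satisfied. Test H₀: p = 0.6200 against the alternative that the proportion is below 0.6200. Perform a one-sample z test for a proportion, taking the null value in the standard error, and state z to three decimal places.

p̂ = 500/850 = 0.58824.
Standard error under H₀: √(0.62×0.38/850) = 0.01665.
z = (0.58824 − 0.62)/0.01665 = -0.03176/0.01665 = -1.908.

z = -1.908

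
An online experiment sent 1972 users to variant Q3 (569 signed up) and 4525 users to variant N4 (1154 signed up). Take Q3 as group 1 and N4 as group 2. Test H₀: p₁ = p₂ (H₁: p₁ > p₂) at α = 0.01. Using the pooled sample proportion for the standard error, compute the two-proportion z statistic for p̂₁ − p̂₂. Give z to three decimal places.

p̂₁ = 569/1972 = 0.2885396, p̂₂ = 1154/4525 = 0.2550276.
Pooled p̂ = (569+1154)/(1972+4525) = 1723/6497 = 0.2651993.
SE = √(p̂(1−p̂)(1/n₁+1/n₂)) = √(0.2651993·0.7348007·0.000728094) = √(0.000141883) = 0.0119115.
z = (0.2885396 − 0.2550276)/0.0119115 = 0.0335120/0.0119115 = 2.813.
p-value = P(Z > 2.813) ≈ 0.0025, so at α = 0.01 we reject H₀.

z = 2.813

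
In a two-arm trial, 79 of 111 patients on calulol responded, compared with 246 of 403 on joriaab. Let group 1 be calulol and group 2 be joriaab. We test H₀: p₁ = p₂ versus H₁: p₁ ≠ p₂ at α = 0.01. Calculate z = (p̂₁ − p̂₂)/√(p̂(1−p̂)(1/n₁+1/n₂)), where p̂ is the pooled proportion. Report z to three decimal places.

z = 1.960

p̂₁ = 79/111 = 0.71171, p̂₂ = 246/403 = 0.61042.
Pooled p̂ = (79+246)/(111+403) = 325/514 = 0.63230.
SE = √(p̂(1−p̂)(1/n₁+1/n₂)) = √(0.63230·0.36770·0.0114904) = √(0.00267149) = 0.05169.
z = (0.71171 − 0.61042)/0.05169 = 0.10129/0.05169 = 1.960.
Two-sided p-value ≈ 2·Φ(−1.960) = 0.0500, so at α = 0.01 we fail to reject H₀.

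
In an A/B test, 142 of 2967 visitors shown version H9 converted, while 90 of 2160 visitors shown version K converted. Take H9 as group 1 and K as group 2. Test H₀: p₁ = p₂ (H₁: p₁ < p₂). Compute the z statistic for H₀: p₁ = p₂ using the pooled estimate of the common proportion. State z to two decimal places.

z = 1.05

p̂₁ = 142/2967 = 0.0479, p̂₂ = 90/2160 = 0.0417.
Pooled p̂ = (142+90)/(2967+2160) = 232/5127 = 0.0453.
SE = √(0.043203 × 0.000800004) = 0.0059.
z = (0.0479 − 0.0417)/0.0059 = 0.0062/0.0059 = 1.05.
p-value = P(Z < 1.053) ≈ 0.8539.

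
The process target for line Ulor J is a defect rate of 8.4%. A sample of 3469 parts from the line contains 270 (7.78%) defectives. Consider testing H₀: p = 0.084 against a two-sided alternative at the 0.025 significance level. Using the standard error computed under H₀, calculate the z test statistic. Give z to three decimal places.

z = -1.310

p̂ = 270/3469 = 0.07783.
Standard error under H₀: √(0.084×0.916/3469) = 0.00471.
z = (0.07783 − 0.084)/0.00471 = -0.00617/0.00471 = -1.310.
Two-sided p-value ≈ 2·Φ(−1.310) = 0.1903, so at α = 0.025 we fail to reject H₀.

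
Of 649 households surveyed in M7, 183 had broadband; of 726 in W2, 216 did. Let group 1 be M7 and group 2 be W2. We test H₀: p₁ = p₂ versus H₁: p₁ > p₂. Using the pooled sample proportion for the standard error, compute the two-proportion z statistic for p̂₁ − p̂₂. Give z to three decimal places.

p̂₁ = 183/649 = 0.28197, p̂₂ = 216/726 = 0.29752.
Pooled p̂ = (183+216)/(649+726) = 399/1375 = 0.29018.
SE = √(0.205976 × 0.00291824) = 0.02452.
z = (0.28197 − 0.29752)/0.02452 = -0.01555/0.02452 = -0.634.
p-value = P(Z > -0.634) ≈ 0.7370.

z = -0.634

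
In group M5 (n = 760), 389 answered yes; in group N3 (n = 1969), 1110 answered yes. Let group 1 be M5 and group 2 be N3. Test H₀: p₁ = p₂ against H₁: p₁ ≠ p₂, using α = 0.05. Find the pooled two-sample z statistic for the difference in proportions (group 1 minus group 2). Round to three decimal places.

p̂₁ = 389/760 = 0.51184, p̂₂ = 1110/1969 = 0.56374.
Pooled p̂ = (389+1110)/(760+1969) = 1499/2729 = 0.54929.
SE = √(0.247571 × 0.00182366) = 0.02125.
z = (0.51184 − 0.56374)/0.02125 = -0.05190/0.02125 = -2.442.
Two-sided p-value ≈ 2·Φ(−2.442) = 0.0146; since p < α = 0.05, reject H₀.

z = -2.442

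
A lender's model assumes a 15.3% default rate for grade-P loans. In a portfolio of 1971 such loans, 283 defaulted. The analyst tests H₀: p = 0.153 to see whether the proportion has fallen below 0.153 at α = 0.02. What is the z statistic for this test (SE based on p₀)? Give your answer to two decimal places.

p̂ = 283/1971 ≈ 0.1436.
Under H₀, SE = √(0.153·0.847/1971) = √(6.57489e-05) = 0.0081.
z = (0.1436 − 0.153)/0.0081 = -0.0094/0.0081 = -1.16.
p-value = P(Z < -1.161) ≈ 0.1227; since p > α = 0.02, fail to reject H₀.

z = -1.16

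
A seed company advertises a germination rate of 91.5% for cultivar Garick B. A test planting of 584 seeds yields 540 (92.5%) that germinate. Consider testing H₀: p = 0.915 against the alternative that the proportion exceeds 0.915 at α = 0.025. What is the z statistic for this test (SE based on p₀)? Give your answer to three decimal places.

p̂ = 540/584 ≈ 0.92466.
SE = √(p₀(1−p₀)/n) = √(0.077775/584) = 0.01154.
z = (0.92466 − 0.915)/0.01154 = 0.00966/0.01154 = 0.837.
p-value = P(Z > 0.837) ≈ 0.2013; since p > α = 0.025, fail to reject H₀.

z = 0.837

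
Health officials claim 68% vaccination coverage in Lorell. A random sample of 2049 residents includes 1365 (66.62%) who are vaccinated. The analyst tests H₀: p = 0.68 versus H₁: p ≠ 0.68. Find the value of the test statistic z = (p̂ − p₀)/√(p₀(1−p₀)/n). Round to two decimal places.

p̂ = 1365/2049 ≈ 0.6662.
Under H₀, SE = √(0.68·0.32/2049) = √(0.000106198) = 0.0103.
z = (0.6662 − 0.68)/0.0103 = -0.0138/0.0103 = -1.34.

z = -1.34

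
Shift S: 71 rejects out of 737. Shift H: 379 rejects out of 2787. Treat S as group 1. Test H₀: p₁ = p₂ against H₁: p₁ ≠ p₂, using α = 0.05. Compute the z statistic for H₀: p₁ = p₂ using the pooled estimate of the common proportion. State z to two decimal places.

z = -2.87

p̂₁ = 71/737 ≈ 0.09634, p̂₂ = 379/2787 ≈ 0.13599.
Pooled p̂ = (71+379)/(737+2787) = 450/3524 = 0.12770.
SE = √(p̂(1−p̂)(1/n₁+1/n₂)) = √(0.12770·0.87230·0.00171566) = √(0.000191107) = 0.01382.
z = (0.09634 − 0.13599)/0.01382 = -0.03965/0.01382 = -2.87.
Two-sided p-value ≈ 2·Φ(−2.868) = 0.0041, so at α = 0.05 we reject H₀.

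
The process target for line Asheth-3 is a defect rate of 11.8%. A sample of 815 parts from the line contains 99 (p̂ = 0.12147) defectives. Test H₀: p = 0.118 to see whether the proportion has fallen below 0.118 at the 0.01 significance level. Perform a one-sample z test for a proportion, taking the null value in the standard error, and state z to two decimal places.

z = 0.31

p̂ = 99/815 = 0.1215.
Standard error under H₀: √(0.118×0.882/815) = 0.0113.
z = (0.1215 − 0.118)/0.0113 = 0.0035/0.0113 = 0.31.
p-value = P(Z < 0.307) ≈ 0.6207; since p > α = 0.01, fail to reject H₀.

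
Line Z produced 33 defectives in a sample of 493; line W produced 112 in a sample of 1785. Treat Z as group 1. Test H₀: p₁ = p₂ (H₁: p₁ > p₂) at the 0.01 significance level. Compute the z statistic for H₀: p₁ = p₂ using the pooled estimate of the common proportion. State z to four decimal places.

p̂₁ = 33/493 = 0.066937, p̂₂ = 112/1785 = 0.062745.
Pooled p̂ = (33+112)/(493+1785) = 145/2278 = 0.063652.
SE = √(0.0596007 × 0.00258862) = 0.012421.
z = (0.066937 − 0.062745)/0.012421 = 0.004192/0.012421 = 0.3375.
p-value = P(Z > 0.337) ≈ 0.3679. With α = 0.01, fail to reject H₀.

z = 0.3375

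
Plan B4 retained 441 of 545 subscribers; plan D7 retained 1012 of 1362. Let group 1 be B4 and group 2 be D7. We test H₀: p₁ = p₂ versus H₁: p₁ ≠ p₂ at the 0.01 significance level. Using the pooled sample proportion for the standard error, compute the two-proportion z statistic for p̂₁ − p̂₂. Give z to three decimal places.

z = 3.064

p̂₁ = 441/545 ≈ 0.80917, p̂₂ = 1012/1362 ≈ 0.74302.
Pooled p̂ = (441+1012)/(545+1362) = 1453/1907 = 0.76193.
SE = √(0.181393 × 0.00256908) = 0.02159.
z = (0.80917 − 0.74302)/0.02159 = 0.06615/0.02159 = 3.064.
Two-sided p-value ≈ 2·Φ(−3.064) = 0.0022, so at α = 0.01 we reject H₀.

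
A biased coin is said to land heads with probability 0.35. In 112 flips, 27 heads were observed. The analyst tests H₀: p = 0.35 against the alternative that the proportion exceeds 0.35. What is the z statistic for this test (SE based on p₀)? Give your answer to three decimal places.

z = -2.417

p̂ = 27/112 = 0.24107.
Under H₀, SE = √(0.35·0.65/112) = √(0.00203125) = 0.04507.
z = (0.24107 − 0.35)/0.04507 = -0.10893/0.04507 = -2.417.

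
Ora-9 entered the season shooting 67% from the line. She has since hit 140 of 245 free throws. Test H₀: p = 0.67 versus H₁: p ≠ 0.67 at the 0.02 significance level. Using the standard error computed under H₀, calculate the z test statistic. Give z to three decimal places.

p̂ = 140/245 ≈ 0.57143.
Under H₀, SE = √(0.67·0.33/245) = √(0.000902449) = 0.03004.
z = (0.57143 − 0.67)/0.03004 = -0.09857/0.03004 = -3.281.
Two-sided p-value ≈ 2·Φ(−3.281) = 0.0010; since p < α = 0.02, reject H₀.

z = -3.281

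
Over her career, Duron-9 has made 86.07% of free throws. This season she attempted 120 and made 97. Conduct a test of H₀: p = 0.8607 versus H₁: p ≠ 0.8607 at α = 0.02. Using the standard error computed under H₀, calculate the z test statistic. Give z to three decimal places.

p̂ = 97/120 = 0.80833.
SE = √(p₀(1−p₀)/n) = √(0.1199/120) = 0.03161.
z = (0.80833 − 0.8607)/0.03161 = -0.05237/0.03161 = -1.657.
p-value = 2·P(Z > 1.657) ≈ 0.0976, so at α = 0.02 we fail to reject H₀.

z = -1.657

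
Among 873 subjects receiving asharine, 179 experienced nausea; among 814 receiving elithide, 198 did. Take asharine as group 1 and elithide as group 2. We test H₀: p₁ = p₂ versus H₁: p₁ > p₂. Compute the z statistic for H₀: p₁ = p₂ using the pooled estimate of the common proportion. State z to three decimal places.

p̂₁ = 179/873 = 0.20504, p̂₂ = 198/814 = 0.24324.
Pooled p̂ = (179+198)/(873+814) = 377/1687 = 0.22347.
SE = √(p̂(1−p̂)(1/n₁+1/n₂)) = √(0.22347·0.77653·0.00237398) = √(0.000411964) = 0.02030.
z = (0.20504 − 0.24324)/0.02030 = -0.03820/0.02030 = -1.882.
p-value = P(Z > -1.882) ≈ 0.9701.

z = -1.882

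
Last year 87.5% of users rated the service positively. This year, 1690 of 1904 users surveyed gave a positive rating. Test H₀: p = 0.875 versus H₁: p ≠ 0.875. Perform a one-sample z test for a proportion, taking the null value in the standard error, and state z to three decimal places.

z = 1.663

p̂ = 1690/1904 ≈ 0.887605.
SE = √(p₀(1−p₀)/n) = √(0.10938/1904) = 0.007579.
z = (0.887605 − 0.875)/0.007579 = 0.012605/0.007579 = 1.663.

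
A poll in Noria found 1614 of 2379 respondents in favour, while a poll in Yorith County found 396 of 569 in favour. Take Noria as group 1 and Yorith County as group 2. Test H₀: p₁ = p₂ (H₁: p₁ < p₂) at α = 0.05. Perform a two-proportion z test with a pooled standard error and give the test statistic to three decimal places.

z = -0.806

p̂₁ = 1614/2379 = 0.67844, p̂₂ = 396/569 = 0.69596.
Pooled p̂ = (1614+396)/(2379+569) = 2010/2948 = 0.68182.
SE = √(0.216942 × 0.00217781) = 0.02174.
z = (0.67844 − 0.69596)/0.02174 = -0.01752/0.02174 = -0.806.
p-value = P(Z < -0.806) ≈ 0.2101. With α = 0.05, fail to reject H₀.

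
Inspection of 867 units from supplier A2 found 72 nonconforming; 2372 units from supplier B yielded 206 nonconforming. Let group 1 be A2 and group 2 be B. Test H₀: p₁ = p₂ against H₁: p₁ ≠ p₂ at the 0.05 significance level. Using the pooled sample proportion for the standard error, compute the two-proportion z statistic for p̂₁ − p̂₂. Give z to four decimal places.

z = -0.3420

p̂₁ = 72/867 ≈ 0.083045, p̂₂ = 206/2372 ≈ 0.086847.
Pooled p̂ = (72+206)/(867+2372) = 278/3239 = 0.085829.
SE = √(0.0784623 × 0.00157499) = 0.011117.
z = (0.083045 − 0.086847)/0.011117 = -0.003802/0.011117 = -0.3420.
p-value = 2·P(Z > 0.342) ≈ 0.7324; since p > α = 0.05, fail to reject H₀.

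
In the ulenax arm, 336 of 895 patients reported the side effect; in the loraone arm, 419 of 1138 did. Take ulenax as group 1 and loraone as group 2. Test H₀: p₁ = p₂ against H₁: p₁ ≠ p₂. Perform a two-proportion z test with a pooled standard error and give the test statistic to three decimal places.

z = 0.335

p̂₁ = 336/895 ≈ 0.37542, p̂₂ = 419/1138 ≈ 0.36819.
Pooled p̂ = (336+419)/(895+1138) = 755/2033 = 0.37137.
SE = √(0.233455 × 0.00199605) = 0.02159.
z = (0.37542 − 0.36819)/0.02159 = 0.00723/0.02159 = 0.335.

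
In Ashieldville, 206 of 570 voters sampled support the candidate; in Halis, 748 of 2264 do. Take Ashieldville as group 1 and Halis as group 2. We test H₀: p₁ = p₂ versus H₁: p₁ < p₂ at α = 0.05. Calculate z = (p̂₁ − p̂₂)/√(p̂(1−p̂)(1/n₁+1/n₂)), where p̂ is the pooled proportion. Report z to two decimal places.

z = 1.40

p̂₁ = 206/570 = 0.3614, p̂₂ = 748/2264 = 0.3304.
Pooled p̂ = (206+748)/(570+2264) = 954/2834 = 0.3366.
SE = √(0.223309 × 0.00219608) = 0.0221.
z = (0.3614 − 0.3304)/0.0221 = 0.0310/0.0221 = 1.40.
p-value = P(Z < 1.401) ≈ 0.9193; since p > α = 0.05, fail to reject H₀.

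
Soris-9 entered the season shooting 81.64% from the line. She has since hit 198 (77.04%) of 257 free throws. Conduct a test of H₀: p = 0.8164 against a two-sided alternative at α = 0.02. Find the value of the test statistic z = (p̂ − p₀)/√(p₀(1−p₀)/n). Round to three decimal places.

z = -1.904

p̂ = 198/257 = 0.77043.
SE = √(p₀(1−p₀)/n) = √(0.14989/257) = 0.02415.
z = (0.77043 − 0.8164)/0.02415 = -0.04597/0.02415 = -1.904.
p-value = 2·P(Z > 1.904) ≈ 0.0570; since p > α = 0.02, fail to reject H₀.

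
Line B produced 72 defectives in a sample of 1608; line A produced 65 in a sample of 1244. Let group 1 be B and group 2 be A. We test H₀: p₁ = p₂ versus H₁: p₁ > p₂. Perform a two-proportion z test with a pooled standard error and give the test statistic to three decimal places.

p̂₁ = 72/1608 = 0.04478, p̂₂ = 65/1244 = 0.05225.
Pooled p̂ = (72+65)/(1608+1244) = 137/2852 = 0.04804.
SE = √(p̂(1−p̂)(1/n₁+1/n₂)) = √(0.04804·0.95196·0.00142575) = √(6.5198e-05) = 0.00807.
z = (0.04478 − 0.05225)/0.00807 = -0.00747/0.00807 = -0.926.

z = -0.926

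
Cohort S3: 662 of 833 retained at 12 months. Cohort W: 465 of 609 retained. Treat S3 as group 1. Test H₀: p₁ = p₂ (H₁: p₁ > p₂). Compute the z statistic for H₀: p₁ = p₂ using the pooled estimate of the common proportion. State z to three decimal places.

p̂₁ = 662/833 = 0.79472, p̂₂ = 465/609 = 0.76355.
Pooled p̂ = (662+465)/(833+609) = 1127/1442 = 0.78155.
SE = √(0.170728 × 0.00284252) = 0.02203.
z = (0.79472 − 0.76355)/0.02203 = 0.03117/0.02203 = 1.415.

z = 1.415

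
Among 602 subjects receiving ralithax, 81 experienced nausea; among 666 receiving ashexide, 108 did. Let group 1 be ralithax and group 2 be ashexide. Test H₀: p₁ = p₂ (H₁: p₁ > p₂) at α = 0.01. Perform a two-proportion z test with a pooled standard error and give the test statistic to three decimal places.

z = -1.379

p̂₁ = 81/602 ≈ 0.134551, p̂₂ = 108/666 ≈ 0.162162.
Pooled p̂ = (81+108)/(602+666) = 189/1268 = 0.149054.
SE = √(p̂(1−p̂)(1/n₁+1/n₂)) = √(0.149054·0.850946·0.00316263) = √(0.000401138) = 0.020028.
z = (0.134551 − 0.162162)/0.020028 = -0.027611/0.020028 = -1.379.
p-value = P(Z > -1.379) ≈ 0.9160, so at α = 0.01 we fail to reject H₀.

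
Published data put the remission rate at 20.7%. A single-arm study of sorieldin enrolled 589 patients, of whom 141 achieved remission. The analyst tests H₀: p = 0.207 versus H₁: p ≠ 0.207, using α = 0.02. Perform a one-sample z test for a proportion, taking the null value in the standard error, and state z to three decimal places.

p̂ = 141/589 = 0.239389.
SE = √(p₀(1−p₀)/n) = √(0.16415/589) = 0.016694.
z = (0.239389 − 0.207)/0.016694 = 0.032389/0.016694 = 1.940.
Two-sided p-value ≈ 2·Φ(−1.940) = 0.0524, so at α = 0.02 we fail to reject H₀.

z = 1.940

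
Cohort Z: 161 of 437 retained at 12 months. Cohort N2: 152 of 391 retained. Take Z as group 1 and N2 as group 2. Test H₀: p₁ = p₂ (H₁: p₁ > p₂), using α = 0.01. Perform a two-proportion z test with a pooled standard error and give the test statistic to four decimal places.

z = -0.6022

p̂₁ = 161/437 = 0.368421, p̂₂ = 152/391 = 0.388747.
Pooled p̂ = (161+152)/(437+391) = 313/828 = 0.378019.
SE = √(p̂(1−p̂)(1/n₁+1/n₂)) = √(0.378019·0.621981·0.00484587) = √(0.00113937) = 0.033754.
z = (0.368421 − 0.388747)/0.033754 = -0.020326/0.033754 = -0.6022.
p-value = P(Z > -0.602) ≈ 0.7265, so at α = 0.01 we fail to reject H₀.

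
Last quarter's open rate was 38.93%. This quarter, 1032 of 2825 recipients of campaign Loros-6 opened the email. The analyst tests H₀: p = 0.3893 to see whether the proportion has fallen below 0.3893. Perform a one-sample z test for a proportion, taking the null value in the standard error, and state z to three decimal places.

z = -2.615

p̂ = 1032/2825 = 0.365310.
Under H₀, SE = √(0.3893·0.6107/2825) = √(8.41577e-05) = 0.009174.
z = (0.365310 − 0.3893)/0.009174 = -0.023990/0.009174 = -2.615.
p-value = P(Z < -2.615) ≈ 0.0045.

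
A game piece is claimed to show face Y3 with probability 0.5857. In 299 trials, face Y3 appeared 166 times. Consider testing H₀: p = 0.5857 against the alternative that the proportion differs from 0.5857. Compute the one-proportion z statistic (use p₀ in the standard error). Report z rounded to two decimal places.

z = -1.07

p̂ = 166/299 ≈ 0.5552.
Standard error under H₀: √(0.5857×0.4143/299) = 0.0285.
z = (0.5552 − 0.5857)/0.0285 = -0.0305/0.0285 = -1.07.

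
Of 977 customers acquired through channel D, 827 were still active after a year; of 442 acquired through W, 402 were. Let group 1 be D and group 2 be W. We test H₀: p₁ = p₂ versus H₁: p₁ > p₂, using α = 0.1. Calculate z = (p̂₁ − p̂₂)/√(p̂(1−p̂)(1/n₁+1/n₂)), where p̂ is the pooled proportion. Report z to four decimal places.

p̂₁ = 827/977 ≈ 0.846469, p̂₂ = 402/442 ≈ 0.909502.
Pooled p̂ = (827+402)/(977+442) = 1229/1419 = 0.866103.
SE = √(p̂(1−p̂)(1/n₁+1/n₂)) = √(0.866103·0.133897·0.00328598) = √(0.000381071) = 0.019521.
z = (0.846469 − 0.909502)/0.019521 = -0.063033/0.019521 = -3.2290.
p-value = P(Z > -3.229) ≈ 0.9994. With α = 0.1, fail to reject H₀.

z = -3.2290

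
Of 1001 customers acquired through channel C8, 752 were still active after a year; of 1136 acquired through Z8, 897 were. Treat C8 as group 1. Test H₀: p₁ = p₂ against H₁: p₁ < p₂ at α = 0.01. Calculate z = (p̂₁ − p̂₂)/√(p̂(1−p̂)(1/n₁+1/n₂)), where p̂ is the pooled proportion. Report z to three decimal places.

z = -2.108

p̂₁ = 752/1001 ≈ 0.75125, p̂₂ = 897/1136 ≈ 0.78961.
Pooled p̂ = (752+897)/(1001+1136) = 1649/2137 = 0.77164.
SE = √(p̂(1−p̂)(1/n₁+1/n₂)) = √(0.77164·0.22836·0.00187928) = √(0.000331149) = 0.01820.
z = (0.75125 − 0.78961)/0.01820 = -0.03836/0.01820 = -2.108.
p-value = P(Z < -2.108) ≈ 0.0175, so at α = 0.01 we fail to reject H₀.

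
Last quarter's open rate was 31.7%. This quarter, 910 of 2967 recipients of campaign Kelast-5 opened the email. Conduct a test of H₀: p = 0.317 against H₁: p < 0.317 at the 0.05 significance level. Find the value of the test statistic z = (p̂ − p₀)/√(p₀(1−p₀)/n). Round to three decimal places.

z = -1.205

p̂ = 910/2967 = 0.30671.
Under H₀, SE = √(0.317·0.683/2967) = √(7.2973e-05) = 0.00854.
z = (0.30671 − 0.317)/0.00854 = -0.01029/0.00854 = -1.205.
p-value = P(Z < -1.205) ≈ 0.1141; since p > α = 0.05, fail to reject H₀.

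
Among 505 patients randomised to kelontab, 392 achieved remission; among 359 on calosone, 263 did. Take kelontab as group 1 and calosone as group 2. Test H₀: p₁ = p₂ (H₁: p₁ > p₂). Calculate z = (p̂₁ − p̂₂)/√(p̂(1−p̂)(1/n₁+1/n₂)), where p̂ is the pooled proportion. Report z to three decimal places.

z = 1.476

p̂₁ = 392/505 = 0.776238, p̂₂ = 263/359 = 0.732591.
Pooled p̂ = (392+263)/(505+359) = 655/864 = 0.758102.
SE = √(p̂(1−p̂)(1/n₁+1/n₂)) = √(0.758102·0.241898·0.00476571) = √(0.000873953) = 0.029563.
z = (0.776238 − 0.732591)/0.029563 = 0.043647/0.029563 = 1.476.
p-value = P(Z > 1.476) ≈ 0.0699.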